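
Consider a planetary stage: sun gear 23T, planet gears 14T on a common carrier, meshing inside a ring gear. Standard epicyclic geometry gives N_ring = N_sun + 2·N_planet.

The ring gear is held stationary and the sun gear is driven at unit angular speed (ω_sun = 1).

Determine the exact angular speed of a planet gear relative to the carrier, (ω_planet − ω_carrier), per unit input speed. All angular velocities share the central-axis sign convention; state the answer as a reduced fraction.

-1173/1036

N_ring = 23 + 2·14 = 51
23(ω_s−ω_c) = −51(ω_r−ω_c),  ω_r=0, ω_s=1
23(1−ω_c) = −51(0−ω_c)  ⇒  74ω_c = 23  ⇒  ω_c = 23/74
sun–planet: 23·(1−23/74) = −14·(ω_p−ω_c)  ⇒  ω_p−ω_c = −(23/14)·(51/74) = -1173/1036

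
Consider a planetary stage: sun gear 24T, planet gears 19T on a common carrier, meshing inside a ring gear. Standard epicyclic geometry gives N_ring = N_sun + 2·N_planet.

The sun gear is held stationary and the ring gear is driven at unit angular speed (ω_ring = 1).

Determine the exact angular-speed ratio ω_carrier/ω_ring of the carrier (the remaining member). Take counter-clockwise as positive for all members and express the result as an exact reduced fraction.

31/43

N_ring = 24 + 2·19 = 62
24(ω_s−ω_c) = −62(ω_r−ω_c),  ω_s=0, ω_r=1
24(0−ω_c) = −62(1−ω_c)  ⇒  86ω_c = 62  ⇒  ω_c = 31/43
ω_c/ω_r = 31/43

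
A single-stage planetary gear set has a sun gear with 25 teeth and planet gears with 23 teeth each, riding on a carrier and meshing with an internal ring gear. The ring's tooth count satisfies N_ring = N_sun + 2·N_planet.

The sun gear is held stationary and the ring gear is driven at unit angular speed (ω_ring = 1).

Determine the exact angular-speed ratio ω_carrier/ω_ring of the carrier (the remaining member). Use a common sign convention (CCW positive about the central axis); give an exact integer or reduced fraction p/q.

N_ring = 25 + 2·23 = 71
25(ω_s−ω_c) = −71(ω_r−ω_c),  ω_s=0, ω_r=1
25(0−ω_c) = −71(1−ω_c)  ⇒  96ω_c = 71  ⇒  ω_c = 71/96
ω_c/ω_r = 71/96

71/96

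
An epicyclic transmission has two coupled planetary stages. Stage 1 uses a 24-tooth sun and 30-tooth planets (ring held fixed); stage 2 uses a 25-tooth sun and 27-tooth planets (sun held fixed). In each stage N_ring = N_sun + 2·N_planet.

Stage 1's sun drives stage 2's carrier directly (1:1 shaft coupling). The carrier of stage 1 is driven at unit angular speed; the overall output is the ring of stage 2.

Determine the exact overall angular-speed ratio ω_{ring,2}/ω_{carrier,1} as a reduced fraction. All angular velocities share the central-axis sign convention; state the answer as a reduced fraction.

468/79

Stage 1: N_ring = 24 + 2·30 = 84
Stage 1: 24(ω_s−ω_c) = −84(ω_r−ω_c),  ω_r=0, ω_c=1
Stage 1: ω_s = 1 − (84/24)(0−1) = 9/2
  ⇒ ω_s¹/ω_c¹ = 9/2
Stage 2: N_ring = 25 + 2·27 = 79
Stage 2: 25(ω_s−ω_c) = −79(ω_r−ω_c),  ω_s=0, ω_c=1
Stage 2: ω_r = 1 − (25/79)(0−1) = 104/79
  ⇒ ω_r²/ω_c² = 104/79
Coupling ω_c² = ω_s¹ ⇒ overall = 9/2 × 104/79 = 468/79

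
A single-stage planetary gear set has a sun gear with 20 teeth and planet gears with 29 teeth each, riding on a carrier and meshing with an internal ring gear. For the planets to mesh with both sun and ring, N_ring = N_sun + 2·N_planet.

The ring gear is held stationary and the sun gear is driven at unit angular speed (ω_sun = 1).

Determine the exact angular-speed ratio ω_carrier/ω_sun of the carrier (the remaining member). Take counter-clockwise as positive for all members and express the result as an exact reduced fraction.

10/49

N_ring = 20 + 2·29 = 78
20(ω_s−ω_c) = −78(ω_r−ω_c),  ω_r=0, ω_s=1
20(1−ω_c) = −78(0−ω_c)  ⇒  98ω_c = 20  ⇒  ω_c = 10/49
ω_c/ω_s = 10/49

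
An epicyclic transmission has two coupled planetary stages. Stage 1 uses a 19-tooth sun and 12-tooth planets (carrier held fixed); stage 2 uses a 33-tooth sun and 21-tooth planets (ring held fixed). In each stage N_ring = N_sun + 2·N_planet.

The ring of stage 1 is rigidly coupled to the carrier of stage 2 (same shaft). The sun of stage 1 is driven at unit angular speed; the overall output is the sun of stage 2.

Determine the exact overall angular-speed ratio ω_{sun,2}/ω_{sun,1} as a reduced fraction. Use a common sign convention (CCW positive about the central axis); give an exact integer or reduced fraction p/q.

Stage 1: N_ring = 19 + 2·12 = 43
Stage 1: 19(ω_s−ω_c) = −43(ω_r−ω_c),  ω_c=0, ω_s=1
Stage 1: ω_r = 0 − (19/43)(1−0) = -19/43
  ⇒ ω_r¹/ω_s¹ = -19/43
Stage 2: N_ring = 33 + 2·21 = 75
Stage 2: 33(ω_s−ω_c) = −75(ω_r−ω_c),  ω_r=0, ω_c=1
Stage 2: ω_s = 1 − (75/33)(0−1) = 36/11
  ⇒ ω_s²/ω_c² = 36/11
Coupling ω_c² = ω_r¹ ⇒ overall = -19/43 × 36/11 = -684/473

-684/473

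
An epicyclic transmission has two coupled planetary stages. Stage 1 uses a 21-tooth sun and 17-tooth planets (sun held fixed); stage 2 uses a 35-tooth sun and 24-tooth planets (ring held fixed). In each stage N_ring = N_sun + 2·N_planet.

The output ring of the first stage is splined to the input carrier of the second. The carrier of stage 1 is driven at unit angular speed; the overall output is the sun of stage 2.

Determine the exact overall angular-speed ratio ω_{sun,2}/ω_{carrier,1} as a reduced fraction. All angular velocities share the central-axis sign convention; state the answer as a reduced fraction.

8968/1925

Stage 1: N_ring = 21 + 2·17 = 55
Stage 1: 21(ω_s−ω_c) = −55(ω_r−ω_c),  ω_s=0, ω_c=1
Stage 1: ω_r = 1 − (21/55)(0−1) = 76/55
  ⇒ ω_r¹/ω_c¹ = 76/55
Stage 2: N_ring = 35 + 2·24 = 83
Stage 2: 35(ω_s−ω_c) = −83(ω_r−ω_c),  ω_r=0, ω_c=1
Stage 2: ω_s = 1 − (83/35)(0−1) = 118/35
  ⇒ ω_s²/ω_c² = 118/35
Coupling ω_c² = ω_r¹ ⇒ overall = 76/55 × 118/35 = 8968/1925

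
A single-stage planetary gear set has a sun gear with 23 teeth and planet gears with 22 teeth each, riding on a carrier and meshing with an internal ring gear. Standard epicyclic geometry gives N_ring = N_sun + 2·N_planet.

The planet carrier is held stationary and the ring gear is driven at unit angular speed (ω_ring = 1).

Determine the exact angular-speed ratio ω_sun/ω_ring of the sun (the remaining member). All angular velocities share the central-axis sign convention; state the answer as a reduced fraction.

N_ring = 23 + 2·22 = 67
23(ω_s−ω_c) = −67(ω_r−ω_c),  ω_c=0, ω_r=1
ω_s = 0 − (67/23)(1−0) = -67/23
ω_s/ω_r = -67/23

-67/23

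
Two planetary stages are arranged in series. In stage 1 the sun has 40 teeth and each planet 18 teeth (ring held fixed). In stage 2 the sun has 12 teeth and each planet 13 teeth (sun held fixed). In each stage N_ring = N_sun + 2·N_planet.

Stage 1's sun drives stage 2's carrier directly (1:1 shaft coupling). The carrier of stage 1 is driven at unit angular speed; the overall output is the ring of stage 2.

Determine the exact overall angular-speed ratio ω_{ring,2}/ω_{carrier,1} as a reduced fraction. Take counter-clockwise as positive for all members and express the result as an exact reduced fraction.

145/38

Stage 1: N_ring = 40 + 2·18 = 76
Stage 1: 40(ω_s−ω_c) = −76(ω_r−ω_c),  ω_r=0, ω_c=1
Stage 1: ω_s = 1 − (76/40)(0−1) = 29/10
  ⇒ ω_s¹/ω_c¹ = 29/10
Stage 2: N_ring = 12 + 2·13 = 38
Stage 2: 12(ω_s−ω_c) = −38(ω_r−ω_c),  ω_s=0, ω_c=1
Stage 2: ω_r = 1 − (12/38)(0−1) = 25/19
  ⇒ ω_r²/ω_c² = 25/19
Coupling ω_c² = ω_s¹ ⇒ overall = 29/10 × 25/19 = 145/38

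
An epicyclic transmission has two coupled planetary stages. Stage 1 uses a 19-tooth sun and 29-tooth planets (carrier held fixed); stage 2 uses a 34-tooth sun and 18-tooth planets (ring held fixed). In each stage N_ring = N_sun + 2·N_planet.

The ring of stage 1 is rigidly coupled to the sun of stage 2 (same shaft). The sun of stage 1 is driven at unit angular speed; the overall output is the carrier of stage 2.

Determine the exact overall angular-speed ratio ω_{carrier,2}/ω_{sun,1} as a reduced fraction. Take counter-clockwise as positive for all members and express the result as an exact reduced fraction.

Stage 1: N_ring = 19 + 2·29 = 77
Stage 1: 19(ω_s−ω_c) = −77(ω_r−ω_c),  ω_c=0, ω_s=1
Stage 1: ω_r = 0 − (19/77)(1−0) = -19/77
  ⇒ ω_r¹/ω_s¹ = -19/77
Stage 2: N_ring = 34 + 2·18 = 70
Stage 2: 34(ω_s−ω_c) = −70(ω_r−ω_c),  ω_r=0, ω_s=1
Stage 2: 34(1−ω_c) = −70(0−ω_c)  ⇒  104ω_c = 34  ⇒  ω_c = 17/52
  ⇒ ω_c²/ω_s² = 17/52
Coupling ω_s² = ω_r¹ ⇒ overall = -19/77 × 17/52 = -323/4004

-323/4004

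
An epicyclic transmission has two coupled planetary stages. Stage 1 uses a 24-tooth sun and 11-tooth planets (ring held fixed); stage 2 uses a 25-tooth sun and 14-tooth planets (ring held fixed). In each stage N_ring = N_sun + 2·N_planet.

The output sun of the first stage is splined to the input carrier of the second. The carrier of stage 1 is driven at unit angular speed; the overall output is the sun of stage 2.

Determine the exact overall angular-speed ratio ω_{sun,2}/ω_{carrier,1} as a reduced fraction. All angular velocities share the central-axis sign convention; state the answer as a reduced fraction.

Stage 1: N_ring = 24 + 2·11 = 46
Stage 1: 24(ω_s−ω_c) = −46(ω_r−ω_c),  ω_r=0, ω_c=1
Stage 1: ω_s = 1 − (46/24)(0−1) = 35/12
  ⇒ ω_s¹/ω_c¹ = 35/12
Stage 2: N_ring = 25 + 2·14 = 53
Stage 2: 25(ω_s−ω_c) = −53(ω_r−ω_c),  ω_r=0, ω_c=1
Stage 2: ω_s = 1 − (53/25)(0−1) = 78/25
  ⇒ ω_s²/ω_c² = 78/25
Coupling ω_c² = ω_s¹ ⇒ overall = 35/12 × 78/25 = 91/10

91/10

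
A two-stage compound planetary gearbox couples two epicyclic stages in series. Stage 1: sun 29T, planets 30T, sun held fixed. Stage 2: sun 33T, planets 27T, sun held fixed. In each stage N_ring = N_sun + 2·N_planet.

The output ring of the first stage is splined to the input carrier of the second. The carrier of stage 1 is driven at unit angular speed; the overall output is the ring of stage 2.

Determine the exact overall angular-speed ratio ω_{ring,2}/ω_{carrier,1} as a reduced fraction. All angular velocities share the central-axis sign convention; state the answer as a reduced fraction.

Stage 1: N_ring = 29 + 2·30 = 89
Stage 1: 29(ω_s−ω_c) = −89(ω_r−ω_c),  ω_s=0, ω_c=1
Stage 1: ω_r = 1 − (29/89)(0−1) = 118/89
  ⇒ ω_r¹/ω_c¹ = 118/89
Stage 2: N_ring = 33 + 2·27 = 87
Stage 2: 33(ω_s−ω_c) = −87(ω_r−ω_c),  ω_s=0, ω_c=1
Stage 2: ω_r = 1 − (33/87)(0−1) = 40/29
  ⇒ ω_r²/ω_c² = 40/29
Coupling ω_c² = ω_r¹ ⇒ overall = 118/89 × 40/29 = 4720/2581

4720/2581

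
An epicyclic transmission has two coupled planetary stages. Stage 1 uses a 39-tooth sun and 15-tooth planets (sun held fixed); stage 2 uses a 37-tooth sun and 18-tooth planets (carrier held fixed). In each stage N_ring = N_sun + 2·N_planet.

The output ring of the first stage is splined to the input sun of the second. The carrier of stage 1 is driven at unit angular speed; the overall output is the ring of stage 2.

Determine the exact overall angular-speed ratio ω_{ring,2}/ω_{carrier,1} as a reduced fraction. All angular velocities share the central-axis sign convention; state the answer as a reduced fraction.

-1332/1679

Stage 1: N_ring = 39 + 2·15 = 69
Stage 1: 39(ω_s−ω_c) = −69(ω_r−ω_c),  ω_s=0, ω_c=1
Stage 1: ω_r = 1 − (39/69)(0−1) = 36/23
  ⇒ ω_r¹/ω_c¹ = 36/23
Stage 2: N_ring = 37 + 2·18 = 73
Stage 2: 37(ω_s−ω_c) = −73(ω_r−ω_c),  ω_c=0, ω_s=1
Stage 2: ω_r = 0 − (37/73)(1−0) = -37/73
  ⇒ ω_r²/ω_s² = -37/73
Coupling ω_s² = ω_r¹ ⇒ overall = 36/23 × -37/73 = -1332/1679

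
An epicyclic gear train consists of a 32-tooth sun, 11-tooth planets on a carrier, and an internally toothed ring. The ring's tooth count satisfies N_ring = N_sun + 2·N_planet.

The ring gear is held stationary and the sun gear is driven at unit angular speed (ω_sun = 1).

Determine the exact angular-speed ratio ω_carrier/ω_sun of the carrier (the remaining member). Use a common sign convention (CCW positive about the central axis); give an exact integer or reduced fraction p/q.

N_ring = 32 + 2·11 = 54
32(ω_s−ω_c) = −54(ω_r−ω_c),  ω_r=0, ω_s=1
32(1−ω_c) = −54(0−ω_c)  ⇒  86ω_c = 32  ⇒  ω_c = 16/43
ω_c/ω_s = 16/43

16/43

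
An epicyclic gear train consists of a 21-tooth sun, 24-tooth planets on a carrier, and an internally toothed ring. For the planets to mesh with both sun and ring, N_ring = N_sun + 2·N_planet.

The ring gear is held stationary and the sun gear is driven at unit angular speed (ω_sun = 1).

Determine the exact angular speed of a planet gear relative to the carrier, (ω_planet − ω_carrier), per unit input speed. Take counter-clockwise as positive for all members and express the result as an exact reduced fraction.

N_ring = 21 + 2·24 = 69
21(ω_s−ω_c) = −69(ω_r−ω_c),  ω_r=0, ω_s=1
21(1−ω_c) = −69(0−ω_c)  ⇒  90ω_c = 21  ⇒  ω_c = 7/30
sun–planet: 21·(1−7/30) = −24·(ω_p−ω_c)  ⇒  ω_p−ω_c = −(21/24)·(23/30) = -161/240

-161/240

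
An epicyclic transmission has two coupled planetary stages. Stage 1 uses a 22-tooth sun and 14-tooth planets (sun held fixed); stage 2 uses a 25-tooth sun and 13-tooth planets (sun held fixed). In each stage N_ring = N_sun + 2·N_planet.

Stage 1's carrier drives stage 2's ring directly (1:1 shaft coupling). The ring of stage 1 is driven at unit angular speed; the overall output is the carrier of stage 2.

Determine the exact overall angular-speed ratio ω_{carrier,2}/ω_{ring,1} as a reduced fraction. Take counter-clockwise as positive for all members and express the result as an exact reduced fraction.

Stage 1: N_ring = 22 + 2·14 = 50
Stage 1: 22(ω_s−ω_c) = −50(ω_r−ω_c),  ω_s=0, ω_r=1
Stage 1: 22(0−ω_c) = −50(1−ω_c)  ⇒  72ω_c = 50  ⇒  ω_c = 25/36
  ⇒ ω_c¹/ω_r¹ = 25/36
Stage 2: N_ring = 25 + 2·13 = 51
Stage 2: 25(ω_s−ω_c) = −51(ω_r−ω_c),  ω_s=0, ω_r=1
Stage 2: 25(0−ω_c) = −51(1−ω_c)  ⇒  76ω_c = 51  ⇒  ω_c = 51/76
  ⇒ ω_c²/ω_r² = 51/76
Coupling ω_r² = ω_c¹ ⇒ overall = 25/36 × 51/76 = 425/912

425/912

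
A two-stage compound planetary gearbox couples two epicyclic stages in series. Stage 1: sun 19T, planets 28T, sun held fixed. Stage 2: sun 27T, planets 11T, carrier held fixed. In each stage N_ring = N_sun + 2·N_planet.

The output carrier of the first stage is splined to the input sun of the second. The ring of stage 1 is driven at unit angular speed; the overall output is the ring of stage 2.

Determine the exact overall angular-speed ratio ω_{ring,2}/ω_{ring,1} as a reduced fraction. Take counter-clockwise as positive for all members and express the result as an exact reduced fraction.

Stage 1: N_ring = 19 + 2·28 = 75
Stage 1: 19(ω_s−ω_c) = −75(ω_r−ω_c),  ω_s=0, ω_r=1
Stage 1: 19(0−ω_c) = −75(1−ω_c)  ⇒  94ω_c = 75  ⇒  ω_c = 75/94
  ⇒ ω_c¹/ω_r¹ = 75/94
Stage 2: N_ring = 27 + 2·11 = 49
Stage 2: 27(ω_s−ω_c) = −49(ω_r−ω_c),  ω_c=0, ω_s=1
Stage 2: ω_r = 0 − (27/49)(1−0) = -27/49
  ⇒ ω_r²/ω_s² = -27/49
Coupling ω_s² = ω_c¹ ⇒ overall = 75/94 × -27/49 = -2025/4606

-2025/4606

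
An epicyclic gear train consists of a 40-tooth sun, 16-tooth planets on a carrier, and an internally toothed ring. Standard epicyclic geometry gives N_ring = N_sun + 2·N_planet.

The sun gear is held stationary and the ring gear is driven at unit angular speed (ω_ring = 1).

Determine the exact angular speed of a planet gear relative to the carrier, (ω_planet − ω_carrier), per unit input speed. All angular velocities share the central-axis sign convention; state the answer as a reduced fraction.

45/28

N_ring = 40 + 2·16 = 72
40(ω_s−ω_c) = −72(ω_r−ω_c),  ω_s=0, ω_r=1
40(0−ω_c) = −72(1−ω_c)  ⇒  112ω_c = 72  ⇒  ω_c = 9/14
sun–planet: 40·(0−9/14) = −16·(ω_p−ω_c)  ⇒  ω_p−ω_c = −(40/16)·(-9/14) = 45/28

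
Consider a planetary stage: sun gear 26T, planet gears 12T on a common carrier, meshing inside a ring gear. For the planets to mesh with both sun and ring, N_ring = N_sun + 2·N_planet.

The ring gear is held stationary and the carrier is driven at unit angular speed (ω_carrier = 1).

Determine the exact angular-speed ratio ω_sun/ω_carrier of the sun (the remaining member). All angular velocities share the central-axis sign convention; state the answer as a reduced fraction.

38/13

N_ring = 26 + 2·12 = 50
26(ω_s−ω_c) = −50(ω_r−ω_c),  ω_r=0, ω_c=1
ω_s = 1 − (50/26)(0−1) = 38/13
ω_s/ω_c = 38/13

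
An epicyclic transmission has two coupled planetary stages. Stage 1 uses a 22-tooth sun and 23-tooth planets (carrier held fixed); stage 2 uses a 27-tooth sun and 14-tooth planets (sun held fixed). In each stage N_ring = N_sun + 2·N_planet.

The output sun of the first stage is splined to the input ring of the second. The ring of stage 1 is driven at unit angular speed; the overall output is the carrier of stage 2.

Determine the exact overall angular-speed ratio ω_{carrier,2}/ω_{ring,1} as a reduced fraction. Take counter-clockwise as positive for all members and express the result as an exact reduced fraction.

Stage 1: N_ring = 22 + 2·23 = 68
Stage 1: 22(ω_s−ω_c) = −68(ω_r−ω_c),  ω_c=0, ω_r=1
Stage 1: ω_s = 0 − (68/22)(1−0) = -34/11
  ⇒ ω_s¹/ω_r¹ = -34/11
Stage 2: N_ring = 27 + 2·14 = 55
Stage 2: 27(ω_s−ω_c) = −55(ω_r−ω_c),  ω_s=0, ω_r=1
Stage 2: 27(0−ω_c) = −55(1−ω_c)  ⇒  82ω_c = 55  ⇒  ω_c = 55/82
  ⇒ ω_c²/ω_r² = 55/82
Coupling ω_r² = ω_s¹ ⇒ overall = -34/11 × 55/82 = -85/41

-85/41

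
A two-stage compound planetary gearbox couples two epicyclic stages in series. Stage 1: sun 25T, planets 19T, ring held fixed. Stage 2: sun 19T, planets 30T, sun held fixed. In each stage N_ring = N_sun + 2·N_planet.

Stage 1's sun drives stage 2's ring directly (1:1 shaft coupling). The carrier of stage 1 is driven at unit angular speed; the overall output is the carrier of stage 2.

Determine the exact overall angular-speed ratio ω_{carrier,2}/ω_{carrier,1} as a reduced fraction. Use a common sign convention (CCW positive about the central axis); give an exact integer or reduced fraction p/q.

3476/1225

Stage 1: N_ring = 25 + 2·19 = 63
Stage 1: 25(ω_s−ω_c) = −63(ω_r−ω_c),  ω_r=0, ω_c=1
Stage 1: ω_s = 1 − (63/25)(0−1) = 88/25
  ⇒ ω_s¹/ω_c¹ = 88/25
Stage 2: N_ring = 19 + 2·30 = 79
Stage 2: 19(ω_s−ω_c) = −79(ω_r−ω_c),  ω_s=0, ω_r=1
Stage 2: 19(0−ω_c) = −79(1−ω_c)  ⇒  98ω_c = 79  ⇒  ω_c = 79/98
  ⇒ ω_c²/ω_r² = 79/98
Coupling ω_r² = ω_s¹ ⇒ overall = 88/25 × 79/98 = 3476/1225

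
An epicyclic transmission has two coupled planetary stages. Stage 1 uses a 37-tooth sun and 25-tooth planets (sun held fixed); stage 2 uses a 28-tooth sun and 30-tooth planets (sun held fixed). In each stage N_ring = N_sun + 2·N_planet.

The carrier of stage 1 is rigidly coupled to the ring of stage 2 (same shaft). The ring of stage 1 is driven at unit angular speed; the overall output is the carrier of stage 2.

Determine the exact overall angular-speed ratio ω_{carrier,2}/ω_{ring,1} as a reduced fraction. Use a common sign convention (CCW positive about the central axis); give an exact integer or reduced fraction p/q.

33/62

Stage 1: N_ring = 37 + 2·25 = 87
Stage 1: 37(ω_s−ω_c) = −87(ω_r−ω_c),  ω_s=0, ω_r=1
Stage 1: 37(0−ω_c) = −87(1−ω_c)  ⇒  124ω_c = 87  ⇒  ω_c = 87/124
  ⇒ ω_c¹/ω_r¹ = 87/124
Stage 2: N_ring = 28 + 2·30 = 88
Stage 2: 28(ω_s−ω_c) = −88(ω_r−ω_c),  ω_s=0, ω_r=1
Stage 2: 28(0−ω_c) = −88(1−ω_c)  ⇒  116ω_c = 88  ⇒  ω_c = 22/29
  ⇒ ω_c²/ω_r² = 22/29
Coupling ω_r² = ω_c¹ ⇒ overall = 87/124 × 22/29 = 33/62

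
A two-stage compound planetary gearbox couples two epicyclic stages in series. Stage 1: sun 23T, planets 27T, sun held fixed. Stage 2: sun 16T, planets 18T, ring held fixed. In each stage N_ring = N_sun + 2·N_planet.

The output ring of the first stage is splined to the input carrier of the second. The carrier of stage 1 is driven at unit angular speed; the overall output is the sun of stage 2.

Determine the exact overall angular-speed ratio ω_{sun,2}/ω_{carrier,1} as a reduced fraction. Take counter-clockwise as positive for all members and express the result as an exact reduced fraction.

425/77

Stage 1: N_ring = 23 + 2·27 = 77
Stage 1: 23(ω_s−ω_c) = −77(ω_r−ω_c),  ω_s=0, ω_c=1
Stage 1: ω_r = 1 − (23/77)(0−1) = 100/77
  ⇒ ω_r¹/ω_c¹ = 100/77
Stage 2: N_ring = 16 + 2·18 = 52
Stage 2: 16(ω_s−ω_c) = −52(ω_r−ω_c),  ω_r=0, ω_c=1
Stage 2: ω_s = 1 − (52/16)(0−1) = 17/4
  ⇒ ω_s²/ω_c² = 17/4
Coupling ω_c² = ω_r¹ ⇒ overall = 100/77 × 17/4 = 425/77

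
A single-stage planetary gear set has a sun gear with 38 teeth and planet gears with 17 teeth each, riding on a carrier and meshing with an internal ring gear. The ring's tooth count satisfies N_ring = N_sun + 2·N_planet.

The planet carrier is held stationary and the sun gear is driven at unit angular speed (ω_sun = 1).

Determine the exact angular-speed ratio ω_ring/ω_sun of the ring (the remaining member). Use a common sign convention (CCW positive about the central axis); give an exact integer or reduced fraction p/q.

N_ring = 38 + 2·17 = 72
38(ω_s−ω_c) = −72(ω_r−ω_c),  ω_c=0, ω_s=1
ω_r = 0 − (38/72)(1−0) = -19/36
ω_r/ω_s = -19/36

-19/36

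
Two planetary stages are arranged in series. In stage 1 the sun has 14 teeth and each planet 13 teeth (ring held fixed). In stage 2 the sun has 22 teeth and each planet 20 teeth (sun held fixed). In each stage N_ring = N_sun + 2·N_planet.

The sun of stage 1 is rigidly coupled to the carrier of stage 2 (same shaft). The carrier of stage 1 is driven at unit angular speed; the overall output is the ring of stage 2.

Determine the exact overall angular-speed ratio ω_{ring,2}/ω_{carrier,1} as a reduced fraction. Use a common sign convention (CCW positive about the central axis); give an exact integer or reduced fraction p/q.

162/31

Stage 1: N_ring = 14 + 2·13 = 40
Stage 1: 14(ω_s−ω_c) = −40(ω_r−ω_c),  ω_r=0, ω_c=1
Stage 1: ω_s = 1 − (40/14)(0−1) = 27/7
  ⇒ ω_s¹/ω_c¹ = 27/7
Stage 2: N_ring = 22 + 2·20 = 62
Stage 2: 22(ω_s−ω_c) = −62(ω_r−ω_c),  ω_s=0, ω_c=1
Stage 2: ω_r = 1 − (22/62)(0−1) = 42/31
  ⇒ ω_r²/ω_c² = 42/31
Coupling ω_c² = ω_s¹ ⇒ overall = 27/7 × 42/31 = 162/31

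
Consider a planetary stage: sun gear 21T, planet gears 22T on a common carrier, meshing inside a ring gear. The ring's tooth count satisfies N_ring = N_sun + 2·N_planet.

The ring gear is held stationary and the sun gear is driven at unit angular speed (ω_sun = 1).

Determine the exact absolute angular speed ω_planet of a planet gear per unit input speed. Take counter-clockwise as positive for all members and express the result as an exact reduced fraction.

N_ring = 21 + 2·22 = 65
21(ω_s−ω_c) = −65(ω_r−ω_c),  ω_r=0, ω_s=1
21(1−ω_c) = −65(0−ω_c)  ⇒  86ω_c = 21  ⇒  ω_c = 21/86
sun–planet: 21·(1−21/86) = −22·(ω_p−ω_c)  ⇒  ω_p−ω_c = −(21/22)·(65/86) = -1365/1892
ω_p = 21/86 − 1365/1892 = -21/44

-21/44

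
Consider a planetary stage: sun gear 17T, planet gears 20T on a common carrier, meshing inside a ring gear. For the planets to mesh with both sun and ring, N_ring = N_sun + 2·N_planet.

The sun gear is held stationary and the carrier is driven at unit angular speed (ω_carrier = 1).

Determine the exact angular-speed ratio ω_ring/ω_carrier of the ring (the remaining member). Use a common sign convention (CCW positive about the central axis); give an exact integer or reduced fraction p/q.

N_ring = 17 + 2·20 = 57
17(ω_s−ω_c) = −57(ω_r−ω_c),  ω_s=0, ω_c=1
ω_r = 1 − (17/57)(0−1) = 74/57
ω_r/ω_c = 74/57

74/57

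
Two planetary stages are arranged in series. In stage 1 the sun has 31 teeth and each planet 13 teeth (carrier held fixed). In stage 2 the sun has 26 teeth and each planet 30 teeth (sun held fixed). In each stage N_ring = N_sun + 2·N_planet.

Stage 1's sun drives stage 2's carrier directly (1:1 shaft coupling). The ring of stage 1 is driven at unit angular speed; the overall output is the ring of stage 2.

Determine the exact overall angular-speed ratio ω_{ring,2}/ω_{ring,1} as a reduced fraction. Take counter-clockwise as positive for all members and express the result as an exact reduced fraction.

-3192/1333

Stage 1: N_ring = 31 + 2·13 = 57
Stage 1: 31(ω_s−ω_c) = −57(ω_r−ω_c),  ω_c=0, ω_r=1
Stage 1: ω_s = 0 − (57/31)(1−0) = -57/31
  ⇒ ω_s¹/ω_r¹ = -57/31
Stage 2: N_ring = 26 + 2·30 = 86
Stage 2: 26(ω_s−ω_c) = −86(ω_r−ω_c),  ω_s=0, ω_c=1
Stage 2: ω_r = 1 − (26/86)(0−1) = 56/43
  ⇒ ω_r²/ω_c² = 56/43
Coupling ω_c² = ω_s¹ ⇒ overall = -57/31 × 56/43 = -3192/1333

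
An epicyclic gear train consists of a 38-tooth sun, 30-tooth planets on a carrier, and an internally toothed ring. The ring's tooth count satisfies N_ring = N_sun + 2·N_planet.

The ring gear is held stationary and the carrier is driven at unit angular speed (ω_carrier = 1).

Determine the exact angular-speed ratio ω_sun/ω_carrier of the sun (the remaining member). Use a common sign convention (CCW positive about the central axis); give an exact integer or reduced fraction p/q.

68/19

N_ring = 38 + 2·30 = 98
38(ω_s−ω_c) = −98(ω_r−ω_c),  ω_r=0, ω_c=1
ω_s = 1 − (98/38)(0−1) = 68/19
ω_s/ω_c = 68/19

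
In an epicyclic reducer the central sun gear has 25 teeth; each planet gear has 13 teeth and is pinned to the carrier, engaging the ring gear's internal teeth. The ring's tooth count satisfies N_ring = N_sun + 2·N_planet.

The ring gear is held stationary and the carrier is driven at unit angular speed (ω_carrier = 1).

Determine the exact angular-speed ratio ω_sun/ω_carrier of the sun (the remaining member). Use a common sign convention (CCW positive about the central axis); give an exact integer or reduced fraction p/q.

N_ring = 25 + 2·13 = 51
25(ω_s−ω_c) = −51(ω_r−ω_c),  ω_r=0, ω_c=1
ω_s = 1 − (51/25)(0−1) = 76/25
ω_s/ω_c = 76/25

76/25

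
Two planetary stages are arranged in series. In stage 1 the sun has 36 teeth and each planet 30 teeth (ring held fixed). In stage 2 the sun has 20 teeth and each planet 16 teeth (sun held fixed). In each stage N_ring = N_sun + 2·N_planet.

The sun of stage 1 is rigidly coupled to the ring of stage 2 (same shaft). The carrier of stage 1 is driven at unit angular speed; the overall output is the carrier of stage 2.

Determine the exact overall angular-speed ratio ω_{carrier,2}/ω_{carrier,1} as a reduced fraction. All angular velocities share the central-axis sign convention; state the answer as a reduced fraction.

Stage 1: N_ring = 36 + 2·30 = 96
Stage 1: 36(ω_s−ω_c) = −96(ω_r−ω_c),  ω_r=0, ω_c=1
Stage 1: ω_s = 1 − (96/36)(0−1) = 11/3
  ⇒ ω_s¹/ω_c¹ = 11/3
Stage 2: N_ring = 20 + 2·16 = 52
Stage 2: 20(ω_s−ω_c) = −52(ω_r−ω_c),  ω_s=0, ω_r=1
Stage 2: 20(0−ω_c) = −52(1−ω_c)  ⇒  72ω_c = 52  ⇒  ω_c = 13/18
  ⇒ ω_c²/ω_r² = 13/18
Coupling ω_r² = ω_s¹ ⇒ overall = 11/3 × 13/18 = 143/54

143/54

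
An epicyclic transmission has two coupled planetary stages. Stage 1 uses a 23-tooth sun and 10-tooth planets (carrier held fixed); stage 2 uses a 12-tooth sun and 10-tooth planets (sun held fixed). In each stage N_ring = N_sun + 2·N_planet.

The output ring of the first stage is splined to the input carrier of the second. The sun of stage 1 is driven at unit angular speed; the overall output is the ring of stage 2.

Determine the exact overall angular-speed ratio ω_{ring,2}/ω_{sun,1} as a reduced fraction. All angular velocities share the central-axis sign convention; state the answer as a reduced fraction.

Stage 1: N_ring = 23 + 2·10 = 43
Stage 1: 23(ω_s−ω_c) = −43(ω_r−ω_c),  ω_c=0, ω_s=1
Stage 1: ω_r = 0 − (23/43)(1−0) = -23/43
  ⇒ ω_r¹/ω_s¹ = -23/43
Stage 2: N_ring = 12 + 2·10 = 32
Stage 2: 12(ω_s−ω_c) = −32(ω_r−ω_c),  ω_s=0, ω_c=1
Stage 2: ω_r = 1 − (12/32)(0−1) = 11/8
  ⇒ ω_r²/ω_c² = 11/8
Coupling ω_c² = ω_r¹ ⇒ overall = -23/43 × 11/8 = -253/344

-253/344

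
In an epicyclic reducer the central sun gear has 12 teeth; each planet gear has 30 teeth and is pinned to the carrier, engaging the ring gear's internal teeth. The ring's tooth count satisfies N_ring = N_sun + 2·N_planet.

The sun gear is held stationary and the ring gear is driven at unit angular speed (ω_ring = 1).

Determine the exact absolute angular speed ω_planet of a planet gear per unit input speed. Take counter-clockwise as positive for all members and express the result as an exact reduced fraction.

N_ring = 12 + 2·30 = 72
12(ω_s−ω_c) = −72(ω_r−ω_c),  ω_s=0, ω_r=1
12(0−ω_c) = −72(1−ω_c)  ⇒  84ω_c = 72  ⇒  ω_c = 6/7
sun–planet: 12·(0−6/7) = −30·(ω_p−ω_c)  ⇒  ω_p−ω_c = −(12/30)·(-6/7) = 12/35
ω_p = 6/7 + 12/35 = 6/5

6/5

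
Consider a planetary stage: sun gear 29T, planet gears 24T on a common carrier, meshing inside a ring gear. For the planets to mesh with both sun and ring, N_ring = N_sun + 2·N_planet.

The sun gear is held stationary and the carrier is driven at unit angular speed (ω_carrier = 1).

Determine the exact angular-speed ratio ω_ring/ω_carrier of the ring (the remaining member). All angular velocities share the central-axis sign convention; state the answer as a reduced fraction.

N_ring = 29 + 2·24 = 77
29(ω_s−ω_c) = −77(ω_r−ω_c),  ω_s=0, ω_c=1
ω_r = 1 − (29/77)(0−1) = 106/77
ω_r/ω_c = 106/77

106/77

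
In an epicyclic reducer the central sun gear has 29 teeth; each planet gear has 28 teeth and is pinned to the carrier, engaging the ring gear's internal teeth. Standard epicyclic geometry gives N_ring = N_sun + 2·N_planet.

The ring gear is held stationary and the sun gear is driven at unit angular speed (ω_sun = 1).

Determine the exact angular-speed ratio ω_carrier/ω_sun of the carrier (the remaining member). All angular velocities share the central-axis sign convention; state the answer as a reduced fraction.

N_ring = 29 + 2·28 = 85
29(ω_s−ω_c) = −85(ω_r−ω_c),  ω_r=0, ω_s=1
29(1−ω_c) = −85(0−ω_c)  ⇒  114ω_c = 29  ⇒  ω_c = 29/114
ω_c/ω_s = 29/114

29/114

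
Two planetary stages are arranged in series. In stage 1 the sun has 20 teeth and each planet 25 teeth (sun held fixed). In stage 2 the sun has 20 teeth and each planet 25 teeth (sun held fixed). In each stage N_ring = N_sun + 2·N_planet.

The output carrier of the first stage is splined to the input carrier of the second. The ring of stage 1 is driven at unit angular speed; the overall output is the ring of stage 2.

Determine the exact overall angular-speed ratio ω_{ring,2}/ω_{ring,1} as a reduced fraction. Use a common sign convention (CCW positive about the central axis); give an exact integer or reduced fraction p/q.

Stage 1: N_ring = 20 + 2·25 = 70
Stage 1: 20(ω_s−ω_c) = −70(ω_r−ω_c),  ω_s=0, ω_r=1
Stage 1: 20(0−ω_c) = −70(1−ω_c)  ⇒  90ω_c = 70  ⇒  ω_c = 7/9
  ⇒ ω_c¹/ω_r¹ = 7/9
Stage 2: N_ring = 20 + 2·25 = 70
Stage 2: 20(ω_s−ω_c) = −70(ω_r−ω_c),  ω_s=0, ω_c=1
Stage 2: ω_r = 1 − (20/70)(0−1) = 9/7
  ⇒ ω_r²/ω_c² = 9/7
Coupling ω_c² = ω_c¹ ⇒ overall = 7/9 × 9/7 = 1

1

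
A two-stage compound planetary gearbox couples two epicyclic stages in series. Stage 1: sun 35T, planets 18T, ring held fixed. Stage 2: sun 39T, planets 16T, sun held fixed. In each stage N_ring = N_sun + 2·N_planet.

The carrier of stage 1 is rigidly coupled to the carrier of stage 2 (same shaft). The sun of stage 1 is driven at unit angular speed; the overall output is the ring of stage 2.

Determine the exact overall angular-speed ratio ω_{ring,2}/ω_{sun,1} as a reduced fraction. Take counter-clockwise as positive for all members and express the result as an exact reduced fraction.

1925/3763

Stage 1: N_ring = 35 + 2·18 = 71
Stage 1: 35(ω_s−ω_c) = −71(ω_r−ω_c),  ω_r=0, ω_s=1
Stage 1: 35(1−ω_c) = −71(0−ω_c)  ⇒  106ω_c = 35  ⇒  ω_c = 35/106
  ⇒ ω_c¹/ω_s¹ = 35/106
Stage 2: N_ring = 39 + 2·16 = 71
Stage 2: 39(ω_s−ω_c) = −71(ω_r−ω_c),  ω_s=0, ω_c=1
Stage 2: ω_r = 1 − (39/71)(0−1) = 110/71
  ⇒ ω_r²/ω_c² = 110/71
Coupling ω_c² = ω_c¹ ⇒ overall = 35/106 × 110/71 = 1925/3763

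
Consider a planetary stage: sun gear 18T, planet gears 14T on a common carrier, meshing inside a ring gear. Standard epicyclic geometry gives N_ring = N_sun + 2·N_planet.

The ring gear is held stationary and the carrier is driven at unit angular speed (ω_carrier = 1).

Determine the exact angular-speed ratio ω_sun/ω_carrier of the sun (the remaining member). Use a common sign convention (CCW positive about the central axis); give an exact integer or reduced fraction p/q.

32/9

N_ring = 18 + 2·14 = 46
18(ω_s−ω_c) = −46(ω_r−ω_c),  ω_r=0, ω_c=1
ω_s = 1 − (46/18)(0−1) = 32/9
ω_s/ω_c = 32/9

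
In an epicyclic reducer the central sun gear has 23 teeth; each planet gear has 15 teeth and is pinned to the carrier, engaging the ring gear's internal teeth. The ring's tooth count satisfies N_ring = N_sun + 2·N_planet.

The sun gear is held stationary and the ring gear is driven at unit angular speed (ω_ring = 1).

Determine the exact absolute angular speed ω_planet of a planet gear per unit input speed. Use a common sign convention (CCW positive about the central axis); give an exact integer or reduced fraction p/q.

N_ring = 23 + 2·15 = 53
23(ω_s−ω_c) = −53(ω_r−ω_c),  ω_s=0, ω_r=1
23(0−ω_c) = −53(1−ω_c)  ⇒  76ω_c = 53  ⇒  ω_c = 53/76
sun–planet: 23·(0−53/76) = −15·(ω_p−ω_c)  ⇒  ω_p−ω_c = −(23/15)·(-53/76) = 1219/1140
ω_p = 53/76 + 1219/1140 = 53/30

53/30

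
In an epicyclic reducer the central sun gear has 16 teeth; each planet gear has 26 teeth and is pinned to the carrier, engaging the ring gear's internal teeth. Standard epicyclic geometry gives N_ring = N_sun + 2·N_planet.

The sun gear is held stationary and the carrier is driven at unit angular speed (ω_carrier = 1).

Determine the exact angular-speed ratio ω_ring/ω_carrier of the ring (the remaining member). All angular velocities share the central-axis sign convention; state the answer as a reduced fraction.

21/17

N_ring = 16 + 2·26 = 68
16(ω_s−ω_c) = −68(ω_r−ω_c),  ω_s=0, ω_c=1
ω_r = 1 − (16/68)(0−1) = 21/17
ω_r/ω_c = 21/17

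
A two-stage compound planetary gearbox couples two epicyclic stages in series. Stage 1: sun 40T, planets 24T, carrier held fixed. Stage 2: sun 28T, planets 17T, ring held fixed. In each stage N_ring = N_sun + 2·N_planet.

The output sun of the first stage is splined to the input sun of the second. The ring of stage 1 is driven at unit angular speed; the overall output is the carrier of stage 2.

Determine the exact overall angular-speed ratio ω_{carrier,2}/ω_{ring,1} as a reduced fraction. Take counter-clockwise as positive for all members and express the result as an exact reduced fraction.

Stage 1: N_ring = 40 + 2·24 = 88
Stage 1: 40(ω_s−ω_c) = −88(ω_r−ω_c),  ω_c=0, ω_r=1
Stage 1: ω_s = 0 − (88/40)(1−0) = -11/5
  ⇒ ω_s¹/ω_r¹ = -11/5
Stage 2: N_ring = 28 + 2·17 = 62
Stage 2: 28(ω_s−ω_c) = −62(ω_r−ω_c),  ω_r=0, ω_s=1
Stage 2: 28(1−ω_c) = −62(0−ω_c)  ⇒  90ω_c = 28  ⇒  ω_c = 14/45
  ⇒ ω_c²/ω_s² = 14/45
Coupling ω_s² = ω_s¹ ⇒ overall = -11/5 × 14/45 = -154/225

-154/225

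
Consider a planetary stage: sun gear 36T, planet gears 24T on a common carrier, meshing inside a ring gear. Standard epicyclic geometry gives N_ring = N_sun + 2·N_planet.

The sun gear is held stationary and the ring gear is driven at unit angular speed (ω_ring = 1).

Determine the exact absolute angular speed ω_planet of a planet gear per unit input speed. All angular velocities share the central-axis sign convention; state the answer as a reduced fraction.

7/4

N_ring = 36 + 2·24 = 84
36(ω_s−ω_c) = −84(ω_r−ω_c),  ω_s=0, ω_r=1
36(0−ω_c) = −84(1−ω_c)  ⇒  120ω_c = 84  ⇒  ω_c = 7/10
sun–planet: 36·(0−7/10) = −24·(ω_p−ω_c)  ⇒  ω_p−ω_c = −(36/24)·(-7/10) = 21/20
ω_p = 7/10 + 21/20 = 7/4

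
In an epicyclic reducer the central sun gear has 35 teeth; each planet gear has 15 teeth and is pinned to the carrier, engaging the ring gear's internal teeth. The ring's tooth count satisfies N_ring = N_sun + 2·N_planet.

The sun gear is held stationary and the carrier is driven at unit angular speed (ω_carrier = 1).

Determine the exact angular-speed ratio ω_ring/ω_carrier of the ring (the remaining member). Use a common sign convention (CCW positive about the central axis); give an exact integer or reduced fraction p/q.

20/13

N_ring = 35 + 2·15 = 65
35(ω_s−ω_c) = −65(ω_r−ω_c),  ω_s=0, ω_c=1
ω_r = 1 − (35/65)(0−1) = 20/13
ω_r/ω_c = 20/13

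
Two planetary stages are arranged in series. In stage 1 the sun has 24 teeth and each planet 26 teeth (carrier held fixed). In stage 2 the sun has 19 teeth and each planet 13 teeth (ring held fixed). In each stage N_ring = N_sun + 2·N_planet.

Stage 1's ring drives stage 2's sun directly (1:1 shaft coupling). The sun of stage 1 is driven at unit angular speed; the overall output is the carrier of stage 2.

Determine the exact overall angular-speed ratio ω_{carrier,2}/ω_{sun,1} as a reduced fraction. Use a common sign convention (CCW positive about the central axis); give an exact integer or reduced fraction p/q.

-3/32

Stage 1: N_ring = 24 + 2·26 = 76
Stage 1: 24(ω_s−ω_c) = −76(ω_r−ω_c),  ω_c=0, ω_s=1
Stage 1: ω_r = 0 − (24/76)(1−0) = -6/19
  ⇒ ω_r¹/ω_s¹ = -6/19
Stage 2: N_ring = 19 + 2·13 = 45
Stage 2: 19(ω_s−ω_c) = −45(ω_r−ω_c),  ω_r=0, ω_s=1
Stage 2: 19(1−ω_c) = −45(0−ω_c)  ⇒  64ω_c = 19  ⇒  ω_c = 19/64
  ⇒ ω_c²/ω_s² = 19/64
Coupling ω_s² = ω_r¹ ⇒ overall = -6/19 × 19/64 = -3/32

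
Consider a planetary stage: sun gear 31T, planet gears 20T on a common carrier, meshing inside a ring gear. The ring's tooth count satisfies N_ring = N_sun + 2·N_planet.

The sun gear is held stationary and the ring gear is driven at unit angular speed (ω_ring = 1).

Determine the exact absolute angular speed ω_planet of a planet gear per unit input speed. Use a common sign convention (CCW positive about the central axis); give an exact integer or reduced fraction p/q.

N_ring = 31 + 2·20 = 71
31(ω_s−ω_c) = −71(ω_r−ω_c),  ω_s=0, ω_r=1
31(0−ω_c) = −71(1−ω_c)  ⇒  102ω_c = 71  ⇒  ω_c = 71/102
sun–planet: 31·(0−71/102) = −20·(ω_p−ω_c)  ⇒  ω_p−ω_c = −(31/20)·(-71/102) = 2201/2040
ω_p = 71/102 + 2201/2040 = 71/40

71/40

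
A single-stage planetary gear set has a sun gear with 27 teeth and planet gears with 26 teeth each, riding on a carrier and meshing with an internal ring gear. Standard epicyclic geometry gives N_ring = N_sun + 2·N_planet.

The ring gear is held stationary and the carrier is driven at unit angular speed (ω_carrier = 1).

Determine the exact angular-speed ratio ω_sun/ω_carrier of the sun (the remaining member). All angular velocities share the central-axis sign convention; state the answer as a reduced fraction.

106/27

N_ring = 27 + 2·26 = 79
27(ω_s−ω_c) = −79(ω_r−ω_c),  ω_r=0, ω_c=1
ω_s = 1 − (79/27)(0−1) = 106/27
ω_s/ω_c = 106/27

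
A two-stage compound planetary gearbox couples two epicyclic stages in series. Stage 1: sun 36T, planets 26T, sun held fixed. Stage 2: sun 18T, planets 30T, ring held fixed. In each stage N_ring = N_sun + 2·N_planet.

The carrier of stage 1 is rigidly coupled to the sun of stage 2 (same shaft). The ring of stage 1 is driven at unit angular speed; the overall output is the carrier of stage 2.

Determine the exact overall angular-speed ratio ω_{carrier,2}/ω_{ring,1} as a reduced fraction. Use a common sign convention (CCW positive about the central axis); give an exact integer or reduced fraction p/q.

Stage 1: N_ring = 36 + 2·26 = 88
Stage 1: 36(ω_s−ω_c) = −88(ω_r−ω_c),  ω_s=0, ω_r=1
Stage 1: 36(0−ω_c) = −88(1−ω_c)  ⇒  124ω_c = 88  ⇒  ω_c = 22/31
  ⇒ ω_c¹/ω_r¹ = 22/31
Stage 2: N_ring = 18 + 2·30 = 78
Stage 2: 18(ω_s−ω_c) = −78(ω_r−ω_c),  ω_r=0, ω_s=1
Stage 2: 18(1−ω_c) = −78(0−ω_c)  ⇒  96ω_c = 18  ⇒  ω_c = 3/16
  ⇒ ω_c²/ω_s² = 3/16
Coupling ω_s² = ω_c¹ ⇒ overall = 22/31 × 3/16 = 33/248

33/248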